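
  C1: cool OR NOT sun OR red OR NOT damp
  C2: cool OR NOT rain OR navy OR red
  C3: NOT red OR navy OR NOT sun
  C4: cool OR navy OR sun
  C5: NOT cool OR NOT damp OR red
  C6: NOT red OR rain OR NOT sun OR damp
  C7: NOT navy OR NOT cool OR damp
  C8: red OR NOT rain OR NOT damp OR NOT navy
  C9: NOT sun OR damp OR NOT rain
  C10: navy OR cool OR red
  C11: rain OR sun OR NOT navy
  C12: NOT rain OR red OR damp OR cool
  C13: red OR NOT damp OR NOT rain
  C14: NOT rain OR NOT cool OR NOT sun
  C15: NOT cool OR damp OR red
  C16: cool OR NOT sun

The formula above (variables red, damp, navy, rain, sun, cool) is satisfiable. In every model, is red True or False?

Suppose red = false.
Branch on cool: set cool = false.
Unit clause (navy) forces navy = true.
Unit clause (NOT sun) forces sun = false.
Unit clause (rain) forces rain = true.
Unit clause (NOT damp) forces damp = false.
But (damp) is also a unit clause — contradiction.
Undo cool and try cool = true.
Unit clause (NOT damp) forces damp = false.
But (damp) is also a unit clause — contradiction.
Both values of cool lead to a conflict.
So every satisfying assignment has red = True.

True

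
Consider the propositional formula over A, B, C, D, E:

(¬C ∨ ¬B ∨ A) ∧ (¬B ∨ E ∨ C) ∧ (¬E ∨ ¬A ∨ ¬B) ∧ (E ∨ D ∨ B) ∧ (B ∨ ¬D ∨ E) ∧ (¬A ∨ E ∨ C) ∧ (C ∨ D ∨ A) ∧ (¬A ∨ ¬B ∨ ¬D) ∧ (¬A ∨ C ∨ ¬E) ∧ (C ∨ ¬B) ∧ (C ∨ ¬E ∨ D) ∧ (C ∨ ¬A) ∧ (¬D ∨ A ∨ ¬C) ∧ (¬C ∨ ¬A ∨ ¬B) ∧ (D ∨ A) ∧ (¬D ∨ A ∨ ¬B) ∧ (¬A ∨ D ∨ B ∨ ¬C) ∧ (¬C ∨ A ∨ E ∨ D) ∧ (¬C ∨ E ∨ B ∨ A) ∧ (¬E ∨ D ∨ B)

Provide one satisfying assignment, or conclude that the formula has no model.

Branch on C: set C = True.
Branch on B: set B = False.
Branch on E: set E = True.
(D) alone gives D = True.
(A) alone gives A = True.
Every clause now holds.

A: True; B: False; C: True; D: True; E: True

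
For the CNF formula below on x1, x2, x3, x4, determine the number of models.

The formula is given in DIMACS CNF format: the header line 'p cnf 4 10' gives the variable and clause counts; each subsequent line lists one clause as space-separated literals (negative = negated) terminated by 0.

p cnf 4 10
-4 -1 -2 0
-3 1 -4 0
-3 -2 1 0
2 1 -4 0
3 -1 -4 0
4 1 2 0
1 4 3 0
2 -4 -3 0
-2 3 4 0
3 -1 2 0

3

There are 2^4 = 16 truth assignments over (x1, x2, x3, x4).
Check each against the 10 clauses (columns in the order x1, x2, x3, x4):
  F F F F  ✗ fails (x4 ∨ x1 ∨ x2)
  F F F T  ✗ fails (x2 ∨ x1 ∨ ¬x4)
  F F T F  ✗ fails (x4 ∨ x1 ∨ x2)
  F F T T  ✗ fails (¬x3 ∨ x1 ∨ ¬x4)
  F T F F  ✗ fails (x1 ∨ x4 ∨ x3)
  F T F T  ✓ satisfies all
  F T T F  ✗ fails (¬x3 ∨ ¬x2 ∨ x1)
  F T T T  ✗ fails (¬x3 ∨ x1 ∨ ¬x4)
  T F F F  ✗ fails (x3 ∨ ¬x1 ∨ x2)
  T F F T  ✗ fails (x3 ∨ ¬x1 ∨ ¬x4)
  T F T F  ✓ satisfies all
  T F T T  ✗ fails (x2 ∨ ¬x4 ∨ ¬x3)
  T T F F  ✗ fails (¬x2 ∨ x3 ∨ x4)
  T T F T  ✗ fails (¬x4 ∨ ¬x1 ∨ ¬x2)
  T T T F  ✓ satisfies all
  T T T T  ✗ fails (¬x4 ∨ ¬x1 ∨ ¬x2)
3 of the 16 rows are models.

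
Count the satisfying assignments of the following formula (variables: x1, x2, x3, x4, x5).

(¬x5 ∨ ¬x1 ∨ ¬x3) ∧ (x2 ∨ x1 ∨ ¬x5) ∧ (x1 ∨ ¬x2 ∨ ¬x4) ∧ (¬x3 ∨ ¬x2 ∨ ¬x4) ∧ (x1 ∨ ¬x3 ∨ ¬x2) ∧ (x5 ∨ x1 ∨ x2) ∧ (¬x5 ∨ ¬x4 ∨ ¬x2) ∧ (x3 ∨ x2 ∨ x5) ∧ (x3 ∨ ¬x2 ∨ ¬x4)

9

There are 2^5 = 32 truth assignments over (x1, x2, x3, x4, x5).
Split on x1. With x1 = True, the clauses containing x1 are satisfied and ¬x1 drops from the rest; 7 of the 2^4 = 16 assignments to the other variables satisfy what remains.
With x1 = False, by the same count on the reduced clause set, 2 assignments work.
(One model: x1=F, x2=T, x3=F, x4=F, x5=F.)
Total: 7 + 2 = 9.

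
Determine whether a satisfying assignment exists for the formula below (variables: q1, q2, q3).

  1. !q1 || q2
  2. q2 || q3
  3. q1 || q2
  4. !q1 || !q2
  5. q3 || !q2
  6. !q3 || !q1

Yes, satisfiable

Try q1 = false.
Unit clause (q2) forces q2 = true.
Unit clause (q3) forces q3 = true.
Every clause now holds.
A satisfying assignment: q1 ↦ false, q2 ↦ true, q3 ↦ true.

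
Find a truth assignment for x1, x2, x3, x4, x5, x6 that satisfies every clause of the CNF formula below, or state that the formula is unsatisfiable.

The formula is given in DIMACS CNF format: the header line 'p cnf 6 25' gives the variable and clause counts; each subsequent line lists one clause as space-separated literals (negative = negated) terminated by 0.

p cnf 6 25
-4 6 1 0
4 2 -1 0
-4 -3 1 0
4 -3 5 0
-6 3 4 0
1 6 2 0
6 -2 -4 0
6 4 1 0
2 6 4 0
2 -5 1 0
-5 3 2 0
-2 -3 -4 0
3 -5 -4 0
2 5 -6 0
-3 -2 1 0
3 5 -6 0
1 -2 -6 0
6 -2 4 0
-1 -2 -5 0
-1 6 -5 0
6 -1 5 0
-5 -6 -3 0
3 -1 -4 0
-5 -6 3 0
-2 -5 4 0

UNSATISFIABLE

Suppose x4 = False.
Suppose x2 = True.
From the singleton clause (x6), x6 = True.
From the singleton clause (x3), x3 = True.
From the singleton clause (x5), x5 = True.
That conflicts with the unit clause (¬x5).
That branch fails; take x2 = False instead.
From the singleton clause (¬x1), x1 = False.
From the singleton clause (x6), x6 = True.
From the singleton clause (x3), x3 = True.
From the singleton clause (x5), x5 = True.
That conflicts with the unit clause (¬x5).
Either choice for x2 ends in contradiction.
That branch fails; take x4 = True instead.
Suppose x6 = True.
Suppose x3 = False.
From the singleton clause (¬x5), x5 = False.
That conflicts with the unit clause (x5).
That branch fails; take x3 = True instead.
From the singleton clause (x1), x1 = True.
From the singleton clause (¬x2), x2 = False.
From the singleton clause (x5), x5 = True.
That conflicts with the unit clause (¬x5).
Either choice for x3 ends in contradiction.
That branch fails; take x6 = False instead.
From the singleton clause (x1), x1 = True.
From the singleton clause (¬x2), x2 = False.
From the singleton clause (¬x5), x5 = False.
That conflicts with the unit clause (x5).
Either choice for x6 ends in contradiction.
Either choice for x4 ends in contradiction.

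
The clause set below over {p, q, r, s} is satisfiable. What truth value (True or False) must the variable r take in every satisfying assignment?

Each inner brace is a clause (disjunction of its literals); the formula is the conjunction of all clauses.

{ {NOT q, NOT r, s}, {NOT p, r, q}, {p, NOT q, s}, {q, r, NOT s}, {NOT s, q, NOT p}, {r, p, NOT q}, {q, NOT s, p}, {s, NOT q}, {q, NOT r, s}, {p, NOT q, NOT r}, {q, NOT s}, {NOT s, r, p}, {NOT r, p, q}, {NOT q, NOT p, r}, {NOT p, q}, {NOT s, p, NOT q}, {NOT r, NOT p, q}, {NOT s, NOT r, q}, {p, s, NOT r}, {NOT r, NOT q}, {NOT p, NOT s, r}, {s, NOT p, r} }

False

Suppose r = true.
From the singleton clause (NOT q), q = false.
From the singleton clause (s), s = true.
Now (NOT s) is unsatisfied and unit — conflict.
So every satisfying assignment has r = False.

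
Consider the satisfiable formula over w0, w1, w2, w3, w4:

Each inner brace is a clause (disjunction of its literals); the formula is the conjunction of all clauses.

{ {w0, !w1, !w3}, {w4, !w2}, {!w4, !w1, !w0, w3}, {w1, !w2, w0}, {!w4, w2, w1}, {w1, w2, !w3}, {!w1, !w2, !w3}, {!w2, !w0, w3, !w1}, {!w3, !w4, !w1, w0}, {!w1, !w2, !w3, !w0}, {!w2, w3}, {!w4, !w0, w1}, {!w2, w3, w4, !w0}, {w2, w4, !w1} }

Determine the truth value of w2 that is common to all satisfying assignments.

False

Suppose w2 = true.
Unit clause (w4) forces w4 = true.
Unit clause (w3) forces w3 = true.
Unit clause (!w1) forces w1 = false.
Unit clause (w0) forces w0 = true.
Now (!w0) is unsatisfied and unit — conflict.
So every satisfying assignment has w2 = False.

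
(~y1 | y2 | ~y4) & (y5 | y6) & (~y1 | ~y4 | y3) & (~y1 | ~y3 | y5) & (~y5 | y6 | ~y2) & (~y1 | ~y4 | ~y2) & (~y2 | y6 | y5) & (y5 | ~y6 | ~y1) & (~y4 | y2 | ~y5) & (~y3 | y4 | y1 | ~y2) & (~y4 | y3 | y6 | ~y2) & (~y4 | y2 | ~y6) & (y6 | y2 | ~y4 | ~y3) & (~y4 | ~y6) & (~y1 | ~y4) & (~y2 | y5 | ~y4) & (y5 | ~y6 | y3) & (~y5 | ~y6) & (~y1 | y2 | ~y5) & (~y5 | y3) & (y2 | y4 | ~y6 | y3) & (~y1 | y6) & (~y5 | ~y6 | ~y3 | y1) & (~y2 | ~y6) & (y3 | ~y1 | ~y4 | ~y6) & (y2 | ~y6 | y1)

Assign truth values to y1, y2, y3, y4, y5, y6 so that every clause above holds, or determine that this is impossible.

y1: 0; y2: 0; y3: 1; y4: 0; y5: 1; y6: 0

Case y5 = 1:
From the singleton clause (~y6), y6 = 0.
From the singleton clause (~y2), y2 = 0.
From the singleton clause (~y4), y4 = 0.
From the singleton clause (~y1), y1 = 0.
From the singleton clause (y3), y3 = 1.
All clauses are satisfied.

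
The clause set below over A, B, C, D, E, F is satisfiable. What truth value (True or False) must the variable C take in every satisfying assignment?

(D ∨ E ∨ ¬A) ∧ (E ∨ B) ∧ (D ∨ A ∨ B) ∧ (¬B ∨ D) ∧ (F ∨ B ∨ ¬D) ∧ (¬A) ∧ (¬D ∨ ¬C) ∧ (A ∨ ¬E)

False

Suppose C = True.
Unit clause (¬A) forces A = False.
Unit clause (¬D) forces D = False.
Unit clause (B) forces B = True.
But (¬B) is also a unit clause — contradiction.
So every satisfying assignment has C = False.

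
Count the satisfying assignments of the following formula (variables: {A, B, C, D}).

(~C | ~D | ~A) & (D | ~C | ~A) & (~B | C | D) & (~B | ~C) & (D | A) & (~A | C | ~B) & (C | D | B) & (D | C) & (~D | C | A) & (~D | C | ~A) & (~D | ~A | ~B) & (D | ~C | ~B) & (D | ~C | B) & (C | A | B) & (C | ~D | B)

1

There are 2^4 = 16 truth assignments over (A, B, C, D).
Check each against the 15 clauses (columns in the order A, B, C, D):
  F F F F  ✗ fails (D | A)
  F F F T  ✗ fails (~D | C | A)
  F F T F  ✗ fails (D | A)
  F F T T  ✓ satisfies all
  F T F F  ✗ fails (~B | C | D)
  F T F T  ✗ fails (~D | C | A)
  F T T F  ✗ fails (~B | ~C)
  F T T T  ✗ fails (~B | ~C)
  T F F F  ✗ fails (C | D | B)
  T F F T  ✗ fails (~D | C | ~A)
  T F T F  ✗ fails (D | ~C | ~A)
  T F T T  ✗ fails (~C | ~D | ~A)
  T T F F  ✗ fails (~B | C | D)
  T T F T  ✗ fails (~A | C | ~B)
  T T T F  ✗ fails (D | ~C | ~A)
  T T T T  ✗ fails (~C | ~D | ~A)
1 of the 16 rows is a model.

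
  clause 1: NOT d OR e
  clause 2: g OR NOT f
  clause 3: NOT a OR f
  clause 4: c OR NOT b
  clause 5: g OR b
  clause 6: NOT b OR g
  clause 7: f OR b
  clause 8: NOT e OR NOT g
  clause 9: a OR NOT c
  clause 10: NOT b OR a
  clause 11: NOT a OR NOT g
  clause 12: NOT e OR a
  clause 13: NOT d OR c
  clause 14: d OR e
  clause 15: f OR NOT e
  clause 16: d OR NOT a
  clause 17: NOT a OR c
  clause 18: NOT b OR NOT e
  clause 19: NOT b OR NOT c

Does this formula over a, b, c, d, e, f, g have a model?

Suppose d = false.
The clause (e) is unit, so e = true.
The clause (NOT g) is unit, so g = false.
The clause (NOT f) is unit, so f = false.
That conflicts with the unit clause (f).
So d must be the other value — set d = true.
The clause (e) is unit, so e = true.
The clause (NOT g) is unit, so g = false.
The clause (NOT f) is unit, so f = false.
That conflicts with the unit clause (f).
Both values of d lead to a conflict.
No assignment satisfies every clause.

No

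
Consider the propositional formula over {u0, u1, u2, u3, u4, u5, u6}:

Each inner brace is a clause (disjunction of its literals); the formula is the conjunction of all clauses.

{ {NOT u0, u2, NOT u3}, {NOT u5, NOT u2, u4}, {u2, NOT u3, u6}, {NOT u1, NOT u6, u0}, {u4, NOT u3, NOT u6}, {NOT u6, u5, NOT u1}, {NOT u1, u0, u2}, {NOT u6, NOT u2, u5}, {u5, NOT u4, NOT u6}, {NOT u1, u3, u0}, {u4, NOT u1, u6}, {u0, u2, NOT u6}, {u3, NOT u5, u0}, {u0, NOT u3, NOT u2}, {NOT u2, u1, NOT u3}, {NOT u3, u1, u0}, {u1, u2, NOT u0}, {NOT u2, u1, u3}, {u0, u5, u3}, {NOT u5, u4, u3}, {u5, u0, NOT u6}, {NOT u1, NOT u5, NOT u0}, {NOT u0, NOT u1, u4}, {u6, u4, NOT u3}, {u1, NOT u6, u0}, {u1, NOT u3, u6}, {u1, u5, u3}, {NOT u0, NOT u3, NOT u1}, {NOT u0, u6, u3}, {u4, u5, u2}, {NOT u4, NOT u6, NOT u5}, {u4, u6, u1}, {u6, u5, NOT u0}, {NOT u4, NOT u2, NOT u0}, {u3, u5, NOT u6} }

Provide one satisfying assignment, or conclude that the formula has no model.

UNSATISFIABLE

Suppose u0 = false.
Suppose u1 = false.
(NOT u3) alone gives u3 = false.
(NOT u5) alone gives u5 = false.
Now (u5) is unsatisfied and unit — conflict.
Backtrack on u1: now try u1 = true.
(NOT u6) alone gives u6 = false.
(u2) alone gives u2 = true.
(u3) alone gives u3 = true.
Now (NOT u3) is unsatisfied and unit — conflict.
Either choice for u1 ends in contradiction.
Backtrack on u0: now try u0 = true.
Suppose u2 = true.
(NOT u4) alone gives u4 = false.
(NOT u5) alone gives u5 = false.
(NOT u6) alone gives u6 = false.
Now (u6) is unsatisfied and unit — conflict.
Backtrack on u2: now try u2 = false.
(NOT u3) alone gives u3 = false.
(u1) alone gives u1 = true.
(NOT u5) alone gives u5 = false.
(NOT u6) alone gives u6 = false.
Now (u6) is unsatisfied and unit — conflict.
Either choice for u2 ends in contradiction.
Either choice for u0 ends in contradiction.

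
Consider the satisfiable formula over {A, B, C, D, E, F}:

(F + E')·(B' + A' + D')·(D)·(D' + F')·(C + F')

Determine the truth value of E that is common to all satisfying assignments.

Suppose E = 1.
Unit clause (F) forces F = 1.
Unit clause (D) forces D = 1.
That conflicts with the unit clause (D').
So every satisfying assignment has E = False.

False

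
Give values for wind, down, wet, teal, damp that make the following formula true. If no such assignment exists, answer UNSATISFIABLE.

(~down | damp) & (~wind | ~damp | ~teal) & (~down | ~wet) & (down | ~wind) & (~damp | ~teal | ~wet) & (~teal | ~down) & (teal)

wind ↦ 0; down ↦ 0; wet ↦ 0; teal ↦ 1; damp ↦ 0

From the singleton clause (teal), teal = 1.
From the singleton clause (~down), down = 0.
From the singleton clause (~wind), wind = 0.
Case damp = 0:
No clause remains; wet is free.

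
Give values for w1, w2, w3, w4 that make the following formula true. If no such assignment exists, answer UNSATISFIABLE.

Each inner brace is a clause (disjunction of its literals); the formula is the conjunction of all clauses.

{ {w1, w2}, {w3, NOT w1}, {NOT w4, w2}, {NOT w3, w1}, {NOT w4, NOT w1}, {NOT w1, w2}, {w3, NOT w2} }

w1 ↦ true; w2 ↦ true; w3 ↦ true; w4 ↦ false

Case w1 = true:
Unit clause (w3) forces w3 = true.
Unit clause (NOT w4) forces w4 = false.
Unit clause (w2) forces w2 = true.
Every clause now holds.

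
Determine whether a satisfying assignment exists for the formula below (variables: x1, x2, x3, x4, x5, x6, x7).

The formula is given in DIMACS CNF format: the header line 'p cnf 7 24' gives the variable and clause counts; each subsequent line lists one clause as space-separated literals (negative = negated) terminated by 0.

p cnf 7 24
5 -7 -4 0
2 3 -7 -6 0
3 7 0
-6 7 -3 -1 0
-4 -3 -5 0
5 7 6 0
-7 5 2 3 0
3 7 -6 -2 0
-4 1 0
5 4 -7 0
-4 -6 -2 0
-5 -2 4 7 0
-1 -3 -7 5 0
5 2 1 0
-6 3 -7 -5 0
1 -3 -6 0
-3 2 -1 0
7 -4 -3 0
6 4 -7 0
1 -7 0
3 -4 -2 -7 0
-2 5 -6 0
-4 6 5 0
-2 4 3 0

Suppose x3 = True.
Suppose x4 = False.
Suppose x5 = True.
Suppose x2 = True.
From the singleton clause (x7), x7 = True.
From the singleton clause (x6), x6 = True.
From the singleton clause (x1), x1 = True.
All clauses are satisfied.
A satisfying assignment: x1=True,  x2=True,  x3=True,  x4=False,  x5=True,  x6=True,  x7=True.

Satisfiable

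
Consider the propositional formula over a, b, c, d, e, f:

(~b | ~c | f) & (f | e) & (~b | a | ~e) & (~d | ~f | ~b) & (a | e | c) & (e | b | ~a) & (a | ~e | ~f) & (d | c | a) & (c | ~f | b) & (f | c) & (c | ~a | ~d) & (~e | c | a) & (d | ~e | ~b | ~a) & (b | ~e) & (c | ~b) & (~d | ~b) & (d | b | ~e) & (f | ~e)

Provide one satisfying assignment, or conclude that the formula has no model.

a ↦ 0,  b ↦ 1,  c ↦ 1,  d ↦ 0,  e ↦ 0,  f ↦ 1

Branch on f: set f = 1.
Branch on d: set d = 0.
Branch on a: set a = 0.
From the singleton clause (~e), e = 0.
From the singleton clause (c), c = 1.
Every clause is now satisfied; b is unconstrained.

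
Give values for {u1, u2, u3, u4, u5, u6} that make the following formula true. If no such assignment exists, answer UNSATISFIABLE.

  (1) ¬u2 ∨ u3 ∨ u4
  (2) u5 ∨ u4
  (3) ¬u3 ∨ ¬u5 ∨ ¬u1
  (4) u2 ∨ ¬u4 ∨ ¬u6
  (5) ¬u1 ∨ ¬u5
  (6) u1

Unit clause (u1) forces u1 = True.
Unit clause (¬u5) forces u5 = False.
Unit clause (u4) forces u4 = True.
Try u2 = True.
All clauses hold; u3, u6 can take either value.

u1: True, u2: True, u3: False, u4: True, u5: False, u6: True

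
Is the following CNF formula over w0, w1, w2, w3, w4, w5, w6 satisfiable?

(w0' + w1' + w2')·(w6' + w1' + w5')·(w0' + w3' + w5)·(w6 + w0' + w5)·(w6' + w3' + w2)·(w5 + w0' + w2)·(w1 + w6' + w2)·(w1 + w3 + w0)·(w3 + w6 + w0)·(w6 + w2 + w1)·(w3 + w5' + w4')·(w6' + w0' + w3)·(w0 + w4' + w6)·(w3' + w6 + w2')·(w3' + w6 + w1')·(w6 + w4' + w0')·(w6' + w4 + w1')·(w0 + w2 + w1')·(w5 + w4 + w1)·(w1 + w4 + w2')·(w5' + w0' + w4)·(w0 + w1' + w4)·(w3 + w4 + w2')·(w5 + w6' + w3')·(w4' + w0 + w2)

Try w0 = 0.
Try w1 = 1.
(w2) alone gives w2 = 1.
(w4) alone gives w4 = 1.
(w6) alone gives w6 = 1.
(w5') alone gives w5 = 0.
(w3') alone gives w3 = 0.
Every clause now holds.
A satisfying assignment: w0 ↦ 0; w1 ↦ 1; w2 ↦ 1; w3 ↦ 0; w4 ↦ 1; w5 ↦ 0; w6 ↦ 1.

Yes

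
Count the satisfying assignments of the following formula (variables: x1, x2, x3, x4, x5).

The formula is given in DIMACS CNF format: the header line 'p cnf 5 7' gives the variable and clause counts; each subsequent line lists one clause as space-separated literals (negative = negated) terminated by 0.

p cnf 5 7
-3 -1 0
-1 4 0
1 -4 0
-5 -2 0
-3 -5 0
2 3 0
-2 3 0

2

There are 2^5 = 32 truth assignments over (x1, x2, x3, x4, x5).
Split on x5. With x5 = True, the clauses containing x5 are satisfied and ¬x5 drops from the rest; 0 of the 2^4 = 16 assignments to the other variables satisfy what remains.
With x5 = False, by the same count on the reduced clause set, 2 assignments work.
Total: 0 + 2 = 2.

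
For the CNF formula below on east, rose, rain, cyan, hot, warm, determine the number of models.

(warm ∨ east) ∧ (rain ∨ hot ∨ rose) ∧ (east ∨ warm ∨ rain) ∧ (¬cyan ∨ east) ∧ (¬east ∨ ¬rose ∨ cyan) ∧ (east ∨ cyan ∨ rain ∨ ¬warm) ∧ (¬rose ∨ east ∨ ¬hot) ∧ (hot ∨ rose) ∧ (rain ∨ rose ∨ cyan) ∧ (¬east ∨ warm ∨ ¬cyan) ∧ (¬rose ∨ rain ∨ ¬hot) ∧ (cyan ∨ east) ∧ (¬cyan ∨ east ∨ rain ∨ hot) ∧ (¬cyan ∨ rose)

There are 2^6 = 64 truth assignments over (east, rose, rain, cyan, hot, warm).
Split on hot. With hot = True, the clauses containing hot are satisfied and ¬hot drops from the rest; 3 of the 2^5 = 32 assignments to the other variables satisfy what remains.
With hot = False, by the same count on the reduced clause set, 2 assignments work.
(One model: east=T, rose=F, rain=T, cyan=F, hot=T, warm=F.)
Total: 3 + 2 = 5.

5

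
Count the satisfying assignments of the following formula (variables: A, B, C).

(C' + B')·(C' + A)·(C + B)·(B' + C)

1

There are 2^3 = 8 truth assignments over (A, B, C).
Split on B. With B = 1, the clauses containing B are satisfied and B' drops from the rest; 0 of the 2^2 = 4 assignments to the other variables satisfy what remains.
With B = 0, by the same count on the reduced clause set, 1 assignment works.
(One model: A=T, B=F, C=T.)
Total: 0 + 1 = 1.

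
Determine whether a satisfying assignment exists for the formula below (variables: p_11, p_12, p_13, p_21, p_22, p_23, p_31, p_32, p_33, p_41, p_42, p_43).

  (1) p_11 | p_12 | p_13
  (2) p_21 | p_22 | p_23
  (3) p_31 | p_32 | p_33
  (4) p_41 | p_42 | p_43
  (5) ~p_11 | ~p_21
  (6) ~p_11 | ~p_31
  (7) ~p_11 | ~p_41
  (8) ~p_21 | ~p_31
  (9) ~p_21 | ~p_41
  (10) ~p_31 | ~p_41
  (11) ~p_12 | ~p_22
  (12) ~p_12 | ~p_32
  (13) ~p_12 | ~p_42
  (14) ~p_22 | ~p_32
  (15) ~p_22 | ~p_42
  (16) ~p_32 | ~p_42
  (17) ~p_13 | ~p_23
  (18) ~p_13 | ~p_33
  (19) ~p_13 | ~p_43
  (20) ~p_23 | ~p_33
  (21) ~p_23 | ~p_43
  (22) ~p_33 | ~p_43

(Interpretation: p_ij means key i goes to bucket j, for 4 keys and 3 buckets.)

Unsatisfiable

Branch on p_11: set p_11 = 0.
Branch on p_12: set p_12 = 1.
(~p_22) alone gives p_22 = 0.
(~p_32) alone gives p_32 = 0.
(~p_42) alone gives p_42 = 0.
Branch on p_21: set p_21 = 1.
(~p_31) alone gives p_31 = 0.
(p_33) alone gives p_33 = 1.
(~p_41) alone gives p_41 = 0.
(p_43) alone gives p_43 = 1.
But (~p_43) is also a unit clause — contradiction.
Backtrack on p_21: now try p_21 = 0.
(p_23) alone gives p_23 = 1.
(~p_13) alone gives p_13 = 0.
(~p_33) alone gives p_33 = 0.
(p_31) alone gives p_31 = 1.
(~p_41) alone gives p_41 = 0.
(p_43) alone gives p_43 = 1.
But (~p_43) is also a unit clause — contradiction.
Neither p_21 = 1 nor p_21 = 0 works.
Backtrack on p_12: now try p_12 = 0.
(p_13) alone gives p_13 = 1.
(~p_23) alone gives p_23 = 0.
(~p_33) alone gives p_33 = 0.
(~p_43) alone gives p_43 = 0.
Branch on p_21: set p_21 = 1.
(~p_31) alone gives p_31 = 0.
(p_32) alone gives p_32 = 1.
(~p_41) alone gives p_41 = 0.
(p_42) alone gives p_42 = 1.
But (~p_42) is also a unit clause — contradiction.
Backtrack on p_21: now try p_21 = 0.
(p_22) alone gives p_22 = 1.
(~p_32) alone gives p_32 = 0.
(p_31) alone gives p_31 = 1.
(~p_41) alone gives p_41 = 0.
(p_42) alone gives p_42 = 1.
But (~p_42) is also a unit clause — contradiction.
Neither p_21 = 1 nor p_21 = 0 works.
Neither p_12 = 1 nor p_12 = 0 works.
Backtrack on p_11: now try p_11 = 1.
(~p_21) alone gives p_21 = 0.
(~p_31) alone gives p_31 = 0.
(~p_41) alone gives p_41 = 0.
Branch on p_22: set p_22 = 1.
(~p_12) alone gives p_12 = 0.
(~p_32) alone gives p_32 = 0.
(p_33) alone gives p_33 = 1.
(~p_42) alone gives p_42 = 0.
(p_43) alone gives p_43 = 1.
But (~p_43) is also a unit clause — contradiction.
Backtrack on p_22: now try p_22 = 0.
(p_23) alone gives p_23 = 1.
(~p_13) alone gives p_13 = 0.
(~p_33) alone gives p_33 = 0.
(p_32) alone gives p_32 = 1.
(~p_12) alone gives p_12 = 0.
(~p_42) alone gives p_42 = 0.
(p_43) alone gives p_43 = 1.
But (~p_43) is also a unit clause — contradiction.
Neither p_22 = 1 nor p_22 = 0 works.
Neither p_11 = 1 nor p_11 = 0 works.
No assignment satisfies every clause.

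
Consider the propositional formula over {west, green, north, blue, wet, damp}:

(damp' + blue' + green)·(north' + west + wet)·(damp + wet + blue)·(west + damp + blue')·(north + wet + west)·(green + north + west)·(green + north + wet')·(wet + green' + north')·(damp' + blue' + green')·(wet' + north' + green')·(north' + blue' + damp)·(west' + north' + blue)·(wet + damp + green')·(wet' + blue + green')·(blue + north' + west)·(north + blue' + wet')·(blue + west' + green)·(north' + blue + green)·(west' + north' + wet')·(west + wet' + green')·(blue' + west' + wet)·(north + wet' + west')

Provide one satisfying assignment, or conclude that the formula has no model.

Case damp = 1:
Case blue = 0:
Case west = 1:
Unit clause (north') forces north = 0.
Unit clause (green) forces green = 1.
Unit clause (wet') forces wet = 0.
This assignment satisfies each clause.

west ↦ 1, green ↦ 1, north ↦ 0, blue ↦ 0, wet ↦ 0, damp ↦ 1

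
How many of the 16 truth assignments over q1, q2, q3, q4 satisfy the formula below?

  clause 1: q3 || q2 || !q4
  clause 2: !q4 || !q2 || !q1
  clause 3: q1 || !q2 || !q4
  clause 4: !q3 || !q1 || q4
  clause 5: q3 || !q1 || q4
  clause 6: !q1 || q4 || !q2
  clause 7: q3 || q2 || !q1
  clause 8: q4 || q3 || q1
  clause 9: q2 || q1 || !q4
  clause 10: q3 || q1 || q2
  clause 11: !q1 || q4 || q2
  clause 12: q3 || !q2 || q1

3

There are 2^4 = 16 truth assignments over (q1, q2, q3, q4).
Check each against the 12 clauses (columns in the order q1, q2, q3, q4):
  F F F F  ✗ fails (q4 || q3 || q1)
  F F F T  ✗ fails (q3 || q2 || !q4)
  F F T F  ✓ satisfies all
  F F T T  ✗ fails (q2 || q1 || !q4)
  F T F F  ✗ fails (q4 || q3 || q1)
  F T F T  ✗ fails (q1 || !q2 || !q4)
  F T T F  ✓ satisfies all
  F T T T  ✗ fails (q1 || !q2 || !q4)
  T F F F  ✗ fails (q3 || !q1 || q4)
  T F F T  ✗ fails (q3 || q2 || !q4)
  T F T F  ✗ fails (!q3 || !q1 || q4)
  T F T T  ✓ satisfies all
  T T F F  ✗ fails (q3 || !q1 || q4)
  T T F T  ✗ fails (!q4 || !q2 || !q1)
  T T T F  ✗ fails (!q3 || !q1 || q4)
  T T T T  ✗ fails (!q4 || !q2 || !q1)
3 of the 16 rows are models.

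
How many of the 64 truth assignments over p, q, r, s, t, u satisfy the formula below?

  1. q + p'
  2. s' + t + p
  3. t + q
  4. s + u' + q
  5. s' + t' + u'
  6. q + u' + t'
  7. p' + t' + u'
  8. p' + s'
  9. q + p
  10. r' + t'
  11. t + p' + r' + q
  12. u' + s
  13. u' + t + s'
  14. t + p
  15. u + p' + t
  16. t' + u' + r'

3

There are 2^6 = 64 truth assignments over (p, q, r, s, t, u).
Split on p. With p = 1, the clauses containing p are satisfied and p' drops from the rest; 1 of the 2^5 = 32 assignments to the other variables satisfy what remains.
With p = 0, by the same count on the reduced clause set, 2 assignments work.
(One model: p=F, q=T, r=F, s=F, t=T, u=F.)
Total: 1 + 2 = 3.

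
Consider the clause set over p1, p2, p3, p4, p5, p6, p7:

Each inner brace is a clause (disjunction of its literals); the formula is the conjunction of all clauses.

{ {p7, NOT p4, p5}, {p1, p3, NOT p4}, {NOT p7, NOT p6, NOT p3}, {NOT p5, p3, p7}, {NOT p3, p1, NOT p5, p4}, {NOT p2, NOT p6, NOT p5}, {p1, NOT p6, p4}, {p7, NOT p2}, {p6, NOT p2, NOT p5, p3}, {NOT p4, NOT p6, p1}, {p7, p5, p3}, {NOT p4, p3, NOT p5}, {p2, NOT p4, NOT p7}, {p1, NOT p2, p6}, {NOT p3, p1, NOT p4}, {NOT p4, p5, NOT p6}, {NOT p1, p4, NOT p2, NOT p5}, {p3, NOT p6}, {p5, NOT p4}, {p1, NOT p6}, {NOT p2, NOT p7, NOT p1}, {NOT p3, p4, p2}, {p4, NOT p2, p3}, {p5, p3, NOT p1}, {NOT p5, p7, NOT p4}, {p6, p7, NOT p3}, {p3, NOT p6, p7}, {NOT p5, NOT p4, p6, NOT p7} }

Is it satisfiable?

Branch on p7: set p7 = true.
Branch on p6: set p6 = false.
Branch on p2: set p2 = false.
From the singleton clause (NOT p4), p4 = false.
From the singleton clause (NOT p3), p3 = false.
Branch on p5: set p5 = false.
From the singleton clause (NOT p1), p1 = false.
All clauses are satisfied.
A satisfying assignment: p1: false, p2: false, p3: false, p4: false, p5: false, p6: false, p7: true.

Yes, satisfiable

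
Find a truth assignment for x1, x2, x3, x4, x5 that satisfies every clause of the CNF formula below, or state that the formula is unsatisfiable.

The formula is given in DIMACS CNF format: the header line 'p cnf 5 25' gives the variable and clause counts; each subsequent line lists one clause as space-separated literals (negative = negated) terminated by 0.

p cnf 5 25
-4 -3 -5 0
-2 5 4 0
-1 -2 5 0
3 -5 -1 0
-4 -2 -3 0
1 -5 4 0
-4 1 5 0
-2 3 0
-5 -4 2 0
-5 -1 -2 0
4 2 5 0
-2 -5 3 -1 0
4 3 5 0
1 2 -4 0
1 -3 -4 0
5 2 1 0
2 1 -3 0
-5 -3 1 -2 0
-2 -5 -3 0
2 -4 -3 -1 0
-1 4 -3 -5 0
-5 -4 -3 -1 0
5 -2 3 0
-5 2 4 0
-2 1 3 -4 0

Try x2 = False.
Try x5 = False.
Unit clause (x4) forces x4 = True.
Unit clause (x1) forces x1 = True.
Unit clause (¬x3) forces x3 = False.
This assignment satisfies each clause.

x1 ↦ True, x2 ↦ False, x3 ↦ False, x4 ↦ True, x5 ↦ False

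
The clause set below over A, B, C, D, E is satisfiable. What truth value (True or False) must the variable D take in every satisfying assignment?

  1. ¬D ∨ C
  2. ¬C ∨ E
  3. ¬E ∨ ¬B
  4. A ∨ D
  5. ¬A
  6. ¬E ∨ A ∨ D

True

Suppose D = False.
From the singleton clause (A), A = True.
That conflicts with the unit clause (¬A).
So every satisfying assignment has D = True.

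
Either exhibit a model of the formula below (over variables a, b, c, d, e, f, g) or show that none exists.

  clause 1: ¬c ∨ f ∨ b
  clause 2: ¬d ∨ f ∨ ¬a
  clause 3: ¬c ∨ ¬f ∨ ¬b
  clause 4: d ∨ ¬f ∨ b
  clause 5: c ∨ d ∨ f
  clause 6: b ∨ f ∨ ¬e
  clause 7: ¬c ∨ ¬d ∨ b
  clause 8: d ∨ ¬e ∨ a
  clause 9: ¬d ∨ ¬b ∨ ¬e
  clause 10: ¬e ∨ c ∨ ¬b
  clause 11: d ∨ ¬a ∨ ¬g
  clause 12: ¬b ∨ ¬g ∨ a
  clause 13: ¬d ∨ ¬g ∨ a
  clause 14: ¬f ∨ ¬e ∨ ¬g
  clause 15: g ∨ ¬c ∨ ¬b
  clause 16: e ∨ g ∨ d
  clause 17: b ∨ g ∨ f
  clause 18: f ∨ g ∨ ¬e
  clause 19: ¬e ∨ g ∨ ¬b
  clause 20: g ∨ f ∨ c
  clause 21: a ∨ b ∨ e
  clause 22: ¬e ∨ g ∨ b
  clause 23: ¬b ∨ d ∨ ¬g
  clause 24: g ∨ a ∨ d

a=True; b=True; c=False; d=True; e=False; f=True; g=True

Suppose c = False.
Suppose d = True.
Suppose f = True.
Suppose b = True.
(¬e) alone gives e = False.
Suppose g = True.
(a) alone gives a = True.
Every clause now holds.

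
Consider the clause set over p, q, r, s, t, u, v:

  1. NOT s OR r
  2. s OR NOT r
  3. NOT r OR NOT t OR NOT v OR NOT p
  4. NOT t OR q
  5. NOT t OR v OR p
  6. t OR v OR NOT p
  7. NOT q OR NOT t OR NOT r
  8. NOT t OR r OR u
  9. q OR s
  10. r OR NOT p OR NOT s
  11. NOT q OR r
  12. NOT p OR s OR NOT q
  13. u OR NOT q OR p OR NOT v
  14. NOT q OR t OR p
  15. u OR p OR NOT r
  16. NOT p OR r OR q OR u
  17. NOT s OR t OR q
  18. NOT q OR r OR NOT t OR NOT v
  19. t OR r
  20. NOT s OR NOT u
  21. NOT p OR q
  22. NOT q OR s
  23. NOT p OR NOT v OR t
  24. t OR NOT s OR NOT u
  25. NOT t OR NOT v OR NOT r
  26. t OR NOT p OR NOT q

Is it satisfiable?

Suppose s = false.
From the singleton clause (NOT r), r = false.
From the singleton clause (q), q = true.
Now (NOT q) is unsatisfied and unit — conflict.
That branch fails; take s = true instead.
From the singleton clause (r), r = true.
From the singleton clause (NOT u), u = false.
From the singleton clause (p), p = true.
From the singleton clause (q), q = true.
From the singleton clause (NOT t), t = false.
Now (t) is unsatisfied and unit — conflict.
Either choice for s ends in contradiction.
No assignment satisfies every clause.

No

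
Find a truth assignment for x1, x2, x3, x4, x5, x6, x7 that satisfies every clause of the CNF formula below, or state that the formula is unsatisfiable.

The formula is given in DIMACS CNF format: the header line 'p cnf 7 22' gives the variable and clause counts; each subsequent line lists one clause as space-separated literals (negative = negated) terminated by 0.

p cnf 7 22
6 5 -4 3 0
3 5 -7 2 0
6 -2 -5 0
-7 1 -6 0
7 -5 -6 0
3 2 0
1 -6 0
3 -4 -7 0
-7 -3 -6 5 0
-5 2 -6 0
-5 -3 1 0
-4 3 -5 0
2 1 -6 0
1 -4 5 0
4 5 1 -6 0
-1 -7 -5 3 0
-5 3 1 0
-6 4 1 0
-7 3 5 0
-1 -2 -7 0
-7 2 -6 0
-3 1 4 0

Suppose x3 = True.
Suppose x1 = True.
Suppose x2 = False.
Suppose x5 = True.
The clause (¬x6) is unit, so x6 = False.
Every clause is now satisfied; x4, x7 are unconstrained.

x1=True, x2=False, x3=True, x4=False, x5=True, x6=False, x7=True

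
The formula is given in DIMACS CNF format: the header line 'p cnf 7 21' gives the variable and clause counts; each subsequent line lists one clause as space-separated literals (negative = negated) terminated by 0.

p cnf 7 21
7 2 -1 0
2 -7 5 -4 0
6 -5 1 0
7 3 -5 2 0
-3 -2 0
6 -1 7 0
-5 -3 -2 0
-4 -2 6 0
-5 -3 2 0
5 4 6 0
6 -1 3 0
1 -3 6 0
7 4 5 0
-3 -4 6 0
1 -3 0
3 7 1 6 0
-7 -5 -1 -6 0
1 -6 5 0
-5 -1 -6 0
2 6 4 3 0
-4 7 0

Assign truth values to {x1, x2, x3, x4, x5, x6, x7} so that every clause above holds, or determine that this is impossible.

Try x3 = False.
Try x6 = True.
Try x1 = False.
Unit clause (x5) forces x5 = True.
Try x7 = True.
No clause remains; x2, x4 are free.

x1 ↦ False,  x2 ↦ False,  x3 ↦ False,  x4 ↦ False,  x5 ↦ True,  x6 ↦ True,  x7 ↦ True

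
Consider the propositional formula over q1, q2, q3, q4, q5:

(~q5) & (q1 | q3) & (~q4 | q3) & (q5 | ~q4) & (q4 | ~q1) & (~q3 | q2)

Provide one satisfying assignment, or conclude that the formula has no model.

q1=0,  q2=1,  q3=1,  q4=0,  q5=0

Unit clause (~q5) forces q5 = 0.
Unit clause (~q4) forces q4 = 0.
Unit clause (~q1) forces q1 = 0.
Unit clause (q3) forces q3 = 1.
Unit clause (q2) forces q2 = 1.
This assignment satisfies each clause.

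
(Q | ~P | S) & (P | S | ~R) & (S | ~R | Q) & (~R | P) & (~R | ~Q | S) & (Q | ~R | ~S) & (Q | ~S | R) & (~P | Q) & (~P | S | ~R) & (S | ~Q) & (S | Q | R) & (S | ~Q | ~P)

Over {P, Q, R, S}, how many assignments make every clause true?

There are 2^4 = 16 truth assignments over (P, Q, R, S).
Check each against the 12 clauses (columns in the order P, Q, R, S):
  F F F F  ✗ fails (S | Q | R)
  F F F T  ✗ fails (Q | ~S | R)
  F F T F  ✗ fails (P | S | ~R)
  F F T T  ✗ fails (~R | P)
  F T F F  ✗ fails (S | ~Q)
  F T F T  ✓ satisfies all
  F T T F  ✗ fails (P | S | ~R)
  F T T T  ✗ fails (~R | P)
  T F F F  ✗ fails (Q | ~P | S)
  T F F T  ✗ fails (Q | ~S | R)
  T F T F  ✗ fails (Q | ~P | S)
  T F T T  ✗ fails (Q | ~R | ~S)
  T T F F  ✗ fails (S | ~Q)
  T T F T  ✓ satisfies all
  T T T F  ✗ fails (~R | ~Q | S)
  T T T T  ✓ satisfies all
3 of the 16 rows are models.

3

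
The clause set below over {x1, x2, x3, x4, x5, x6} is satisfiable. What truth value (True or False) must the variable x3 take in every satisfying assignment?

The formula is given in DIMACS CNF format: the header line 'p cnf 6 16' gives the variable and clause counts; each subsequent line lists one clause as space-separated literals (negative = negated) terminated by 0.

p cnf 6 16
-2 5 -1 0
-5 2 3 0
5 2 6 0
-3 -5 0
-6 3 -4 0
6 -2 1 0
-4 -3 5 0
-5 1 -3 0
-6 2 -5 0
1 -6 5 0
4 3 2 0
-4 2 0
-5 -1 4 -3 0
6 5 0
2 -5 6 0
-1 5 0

Suppose x3 = True.
Unit clause (¬x5) forces x5 = False.
Unit clause (¬x4) forces x4 = False.
Unit clause (x6) forces x6 = True.
Unit clause (x1) forces x1 = True.
But (¬x1) is also a unit clause — contradiction.
So every satisfying assignment has x3 = False.

False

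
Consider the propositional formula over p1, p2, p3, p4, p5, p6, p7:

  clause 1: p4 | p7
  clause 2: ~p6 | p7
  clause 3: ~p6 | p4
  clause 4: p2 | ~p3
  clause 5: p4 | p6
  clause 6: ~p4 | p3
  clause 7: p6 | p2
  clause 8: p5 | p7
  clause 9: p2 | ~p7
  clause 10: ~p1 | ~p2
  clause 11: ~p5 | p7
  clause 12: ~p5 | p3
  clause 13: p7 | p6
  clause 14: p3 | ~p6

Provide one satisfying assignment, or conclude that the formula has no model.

Branch on p4: set p4 = 1.
(p3) alone gives p3 = 1.
(p2) alone gives p2 = 1.
(~p1) alone gives p1 = 0.
Branch on p6: set p6 = 0.
(p7) alone gives p7 = 1.
Every clause is now satisfied; p5 is unconstrained.

p1 ↦ 0, p2 ↦ 1, p3 ↦ 1, p4 ↦ 1, p5 ↦ 0, p6 ↦ 0, p7 ↦ 1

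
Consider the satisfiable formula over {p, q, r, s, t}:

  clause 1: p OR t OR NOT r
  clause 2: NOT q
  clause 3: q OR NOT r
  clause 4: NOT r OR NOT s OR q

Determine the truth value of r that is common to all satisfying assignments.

False

Suppose r = true.
(NOT q) alone gives q = false.
Now (q) is unsatisfied and unit — conflict.
So every satisfying assignment has r = False.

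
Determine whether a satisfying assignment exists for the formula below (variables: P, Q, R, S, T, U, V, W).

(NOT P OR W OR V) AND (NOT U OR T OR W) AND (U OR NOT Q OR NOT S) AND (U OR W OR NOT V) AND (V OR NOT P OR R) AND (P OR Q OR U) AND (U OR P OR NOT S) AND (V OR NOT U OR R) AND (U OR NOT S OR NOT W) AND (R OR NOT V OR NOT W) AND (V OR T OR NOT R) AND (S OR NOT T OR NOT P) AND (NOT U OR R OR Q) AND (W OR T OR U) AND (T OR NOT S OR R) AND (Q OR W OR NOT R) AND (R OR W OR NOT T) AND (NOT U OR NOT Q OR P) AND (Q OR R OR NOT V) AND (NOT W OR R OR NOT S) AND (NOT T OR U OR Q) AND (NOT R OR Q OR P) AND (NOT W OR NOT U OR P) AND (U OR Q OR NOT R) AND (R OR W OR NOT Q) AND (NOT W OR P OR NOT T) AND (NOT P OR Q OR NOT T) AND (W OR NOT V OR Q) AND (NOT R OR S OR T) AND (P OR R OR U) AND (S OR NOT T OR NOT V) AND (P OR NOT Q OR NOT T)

Branch on P: set P = true.
Branch on W: set W = true.
Branch on V: set V = true.
(R) alone gives R = true.
Branch on U: set U = true.
Branch on S: set S = true.
Branch on Q: set Q = true.
No clause remains; T is free.
A satisfying assignment: P=true, Q=true, R=true, S=true, T=false, U=true, V=true, W=true.

Satisfiable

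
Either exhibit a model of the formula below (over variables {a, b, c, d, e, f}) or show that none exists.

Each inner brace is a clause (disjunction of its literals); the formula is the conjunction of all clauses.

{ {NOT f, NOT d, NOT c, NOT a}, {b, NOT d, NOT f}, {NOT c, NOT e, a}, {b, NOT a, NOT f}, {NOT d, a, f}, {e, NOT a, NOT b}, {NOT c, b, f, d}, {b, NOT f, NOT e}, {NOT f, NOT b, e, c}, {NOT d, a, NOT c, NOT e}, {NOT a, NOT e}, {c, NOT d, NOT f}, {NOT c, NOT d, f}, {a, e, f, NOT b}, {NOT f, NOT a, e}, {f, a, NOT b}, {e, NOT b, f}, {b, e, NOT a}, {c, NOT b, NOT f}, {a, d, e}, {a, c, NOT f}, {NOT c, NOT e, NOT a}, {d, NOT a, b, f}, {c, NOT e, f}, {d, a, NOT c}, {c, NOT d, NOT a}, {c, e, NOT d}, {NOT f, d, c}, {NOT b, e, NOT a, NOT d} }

Suppose a = false.
Suppose c = true.
(NOT e) alone gives e = false.
(d) alone gives d = true.
(f) alone gives f = true.
(b) alone gives b = true.
This assignment satisfies each clause.

a ↦ false, b ↦ true, c ↦ true, d ↦ true, e ↦ false, f ↦ true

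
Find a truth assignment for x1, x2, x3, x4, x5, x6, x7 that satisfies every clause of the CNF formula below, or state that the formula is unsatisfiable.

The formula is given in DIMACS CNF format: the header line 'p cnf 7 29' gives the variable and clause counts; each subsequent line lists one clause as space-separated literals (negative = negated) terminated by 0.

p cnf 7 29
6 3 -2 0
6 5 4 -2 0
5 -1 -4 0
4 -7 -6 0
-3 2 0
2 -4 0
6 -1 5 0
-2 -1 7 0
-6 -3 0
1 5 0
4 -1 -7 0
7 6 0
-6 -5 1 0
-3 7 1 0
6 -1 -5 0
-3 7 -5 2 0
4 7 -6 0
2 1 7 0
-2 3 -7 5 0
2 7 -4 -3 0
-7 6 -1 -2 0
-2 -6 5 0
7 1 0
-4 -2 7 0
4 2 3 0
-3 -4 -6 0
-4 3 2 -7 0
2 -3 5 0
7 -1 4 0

Try x3 = True.
From the singleton clause (x2), x2 = True.
From the singleton clause (¬x6), x6 = False.
From the singleton clause (x7), x7 = True.
From the singleton clause (¬x1), x1 = False.
From the singleton clause (x5), x5 = True.
No clause remains; x4 is free.

x1=False,  x2=True,  x3=True,  x4=True,  x5=True,  x6=False,  x7=True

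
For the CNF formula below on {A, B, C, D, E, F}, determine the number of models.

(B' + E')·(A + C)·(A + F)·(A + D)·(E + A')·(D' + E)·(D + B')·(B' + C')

There are 2^6 = 64 truth assignments over (A, B, C, D, E, F).
Split on C. With C = 1, the clauses containing C are satisfied and C' drops from the rest; 5 of the 2^5 = 32 assignments to the other variables satisfy what remains.
With C = 0, by the same count on the reduced clause set, 4 assignments work.
Total: 5 + 4 = 9.

9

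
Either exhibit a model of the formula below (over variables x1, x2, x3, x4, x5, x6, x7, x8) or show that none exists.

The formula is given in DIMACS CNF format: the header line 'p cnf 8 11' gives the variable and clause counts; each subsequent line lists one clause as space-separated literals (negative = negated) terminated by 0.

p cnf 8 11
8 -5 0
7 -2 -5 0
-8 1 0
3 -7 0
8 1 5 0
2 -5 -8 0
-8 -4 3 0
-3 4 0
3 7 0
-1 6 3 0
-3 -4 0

Try x8 = True.
(x1) alone gives x1 = True.
Try x3 = True.
(x4) alone gives x4 = True.
Now (¬x4) is unsatisfied and unit — conflict.
That branch fails; take x3 = False instead.
(¬x7) alone gives x7 = False.
Now (x7) is unsatisfied and unit — conflict.
Both values of x3 lead to a conflict.
That branch fails; take x8 = False instead.
(¬x5) alone gives x5 = False.
(x1) alone gives x1 = True.
Try x3 = True.
(x4) alone gives x4 = True.
Now (¬x4) is unsatisfied and unit — conflict.
That branch fails; take x3 = False instead.
(¬x7) alone gives x7 = False.
Now (x7) is unsatisfied and unit — conflict.
Both values of x3 lead to a conflict.
Both values of x8 lead to a conflict.

UNSATISFIABLE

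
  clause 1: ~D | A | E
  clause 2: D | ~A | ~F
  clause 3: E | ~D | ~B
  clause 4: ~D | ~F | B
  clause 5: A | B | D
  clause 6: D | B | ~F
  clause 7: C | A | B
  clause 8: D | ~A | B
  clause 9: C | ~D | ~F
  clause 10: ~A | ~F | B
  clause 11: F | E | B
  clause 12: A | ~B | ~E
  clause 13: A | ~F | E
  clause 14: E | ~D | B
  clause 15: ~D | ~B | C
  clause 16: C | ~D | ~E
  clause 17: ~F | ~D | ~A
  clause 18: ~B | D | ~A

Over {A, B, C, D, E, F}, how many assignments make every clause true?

5

There are 2^6 = 64 truth assignments over (A, B, C, D, E, F).
Split on A. With A = 1, the clauses containing A are satisfied and ~A drops from the rest; 2 of the 2^5 = 32 assignments to the other variables satisfy what remains.
With A = 0, by the same count on the reduced clause set, 3 assignments work.
Total: 2 + 3 = 5.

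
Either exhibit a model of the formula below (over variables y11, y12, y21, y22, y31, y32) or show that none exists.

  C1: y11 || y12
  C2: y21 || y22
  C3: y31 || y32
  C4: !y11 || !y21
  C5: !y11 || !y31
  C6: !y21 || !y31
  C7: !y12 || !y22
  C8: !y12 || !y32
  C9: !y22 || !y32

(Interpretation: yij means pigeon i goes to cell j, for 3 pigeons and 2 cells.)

UNSATISFIABLE

Branch on y11: set y11 = true.
The clause (!y21) is unit, so y21 = false.
The clause (y22) is unit, so y22 = true.
The clause (!y31) is unit, so y31 = false.
The clause (y32) is unit, so y32 = true.
Now (!y32) is unsatisfied and unit — conflict.
Backtrack on y11: now try y11 = false.
The clause (y12) is unit, so y12 = true.
The clause (!y22) is unit, so y22 = false.
The clause (y21) is unit, so y21 = true.
The clause (!y31) is unit, so y31 = false.
The clause (y32) is unit, so y32 = true.
Now (!y32) is unsatisfied and unit — conflict.
Both values of y11 lead to a conflict.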